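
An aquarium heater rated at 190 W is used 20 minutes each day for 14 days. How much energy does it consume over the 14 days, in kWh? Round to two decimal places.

0.89 kWh

Runtime = 20 min × 14 = 280 min = 4.666666… h
Energy = 0.19 kW × 4.666666… h = 0.886666… kWh ≈ 0.89 kWh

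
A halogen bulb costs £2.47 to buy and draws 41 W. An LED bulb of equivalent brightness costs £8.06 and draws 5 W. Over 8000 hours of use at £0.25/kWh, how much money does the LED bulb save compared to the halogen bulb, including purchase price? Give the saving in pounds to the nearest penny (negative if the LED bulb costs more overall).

halogen bulb: £2.47 + (41/1000) kW × 8000 h × £0.25 = £2.47 + £82 = £84.47
LED bulb: £8.06 + (5/1000) kW × 8000 h × £0.25 = £8.06 + £10 = £18.06
Saving = £84.47 − £18.06 = £66.41

£66.41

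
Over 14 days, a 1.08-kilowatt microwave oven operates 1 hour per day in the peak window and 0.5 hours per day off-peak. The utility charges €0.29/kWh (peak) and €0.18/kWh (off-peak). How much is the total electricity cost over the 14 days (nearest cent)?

Peak energy = 1.08 kW × 1 h × 14 = 15.12 kWh
Off-peak energy = 1.08 kW × 0.5 h × 14 = 7.56 kWh
Cost = 15.12 × €0.29 + 7.56 × €0.18 = €4.3848 + €1.3608 = €5.75

€5.75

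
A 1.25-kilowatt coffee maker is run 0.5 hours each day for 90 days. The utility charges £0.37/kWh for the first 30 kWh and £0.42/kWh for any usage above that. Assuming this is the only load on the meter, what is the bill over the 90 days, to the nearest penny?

Runtime = 0.5 h/day × 90 days = 45 h
Energy = 1.25 kW × 45 h = 56.25 kWh
Tier 1 (0–30 kWh): 30 × £0.37 = £11.1
Above 30 kWh: 26.25 × £0.42 = £11.025
Bill = £22.13

£22.13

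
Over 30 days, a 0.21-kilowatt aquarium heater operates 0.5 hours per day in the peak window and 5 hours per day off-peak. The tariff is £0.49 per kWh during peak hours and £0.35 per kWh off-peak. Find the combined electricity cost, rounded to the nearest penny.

Peak energy = 0.21 kW × 0.5 h × 30 = 3.15 kWh
Off-peak energy = 0.21 kW × 5 h × 30 = 31.5 kWh
Cost = 3.15 × £0.49 + 31.5 × £0.35 = £1.5435 + £11.025 = £12.57

£12.57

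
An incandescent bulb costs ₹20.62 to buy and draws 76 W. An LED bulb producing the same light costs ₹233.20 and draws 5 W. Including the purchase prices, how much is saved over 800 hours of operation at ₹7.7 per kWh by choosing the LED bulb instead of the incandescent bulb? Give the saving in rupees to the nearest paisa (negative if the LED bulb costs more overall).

incandescent bulb: ₹20.62 + (76/1000) kW × 800 h × ₹7.7 = ₹20.62 + ₹468.16 = ₹488.78
LED bulb: ₹233.20 + (5/1000) kW × 800 h × ₹7.7 = ₹233.20 + ₹30.8 = ₹264
Saving = ₹488.78 − ₹264 = ₹224.78

₹224.78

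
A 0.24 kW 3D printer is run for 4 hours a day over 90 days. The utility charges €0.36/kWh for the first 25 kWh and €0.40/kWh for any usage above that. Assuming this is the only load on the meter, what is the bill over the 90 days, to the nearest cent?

€33.56

Runtime = 4 h/day × 90 days = 360 h
Energy = 0.24 kW × 360 h = 86.4 kWh
Tier 1 (0–25 kWh): 25 × €0.36 = €9
Above 25 kWh: 61.4 × €0.40 = €24.56
Bill = €33.56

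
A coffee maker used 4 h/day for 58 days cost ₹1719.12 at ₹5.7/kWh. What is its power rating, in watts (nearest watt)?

1300 W

Energy = ₹1719.12 ÷ ₹5.7/kWh = 301.6 kWh
Runtime = 4 h/day × 58 days = 232 h
Power = 301.6 kWh ÷ 232 h = 1.3 kW = 1300 W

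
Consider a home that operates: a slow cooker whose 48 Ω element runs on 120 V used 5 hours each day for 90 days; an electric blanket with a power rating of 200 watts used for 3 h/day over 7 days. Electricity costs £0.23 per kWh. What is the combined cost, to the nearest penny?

slow cooker: Power = V²/R = 120²/48 = 300 W = 0.3 kW
slow cooker: Runtime = 5 h/day × 90 days = 450 h
slow cooker: 0.3 kW × 450 h = 135 kWh
electric blanket: Runtime = 3 h/day × 7 days = 21 h
electric blanket: 0.2 kW × 21 h = 4.2 kWh
Total energy = 139.2 kWh
Cost = 139.2 × £0.23 = £32.02

£32.02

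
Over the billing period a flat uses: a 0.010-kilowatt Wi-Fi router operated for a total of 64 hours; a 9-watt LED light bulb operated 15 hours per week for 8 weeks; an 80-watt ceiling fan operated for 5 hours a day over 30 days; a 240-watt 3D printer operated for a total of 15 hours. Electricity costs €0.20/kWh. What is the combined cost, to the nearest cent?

€3.46

Wi-Fi router: 0.01 kW × 64 h = 0.64 kWh
LED light bulb: Runtime = 15 h/week × 8 weeks = 120 h
LED light bulb: 0.009 kW × 120 h = 1.08 kWh
ceiling fan: Runtime = 5 h/day × 30 days = 150 h
ceiling fan: 0.08 kW × 150 h = 12 kWh
3D printer: 0.24 kW × 15 h = 3.6 kWh
Total energy = 17.32 kWh
Cost = 17.32 × €0.20 = €3.46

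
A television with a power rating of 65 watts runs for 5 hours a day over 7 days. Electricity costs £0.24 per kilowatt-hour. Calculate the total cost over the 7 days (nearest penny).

Runtime = 5 h/day × 7 days = 35 h
Energy = 0.065 kW × 35 h = 2.275 kWh
Cost = 2.275 kWh × £0.24/kWh = £0.55

£0.55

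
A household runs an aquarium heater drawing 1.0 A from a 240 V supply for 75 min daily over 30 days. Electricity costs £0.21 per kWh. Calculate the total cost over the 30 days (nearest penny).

£1.89

Power = 1.0 A × 240 V = 240 W = 0.24 kW
Runtime = 75 min × 30 = 2250 min = 37.5 h
Energy = 0.24 kW × 37.5 h = 9 kWh
Cost = 9 kWh × £0.21/kWh = £1.89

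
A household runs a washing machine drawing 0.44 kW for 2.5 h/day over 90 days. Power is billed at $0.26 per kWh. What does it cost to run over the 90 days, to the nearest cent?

$25.74

Runtime = 2.5 h/day × 90 days = 225 h
Energy = 0.44 kW × 225 h = 99 kWh
Cost = 99 kWh × $0.26/kWh = $25.74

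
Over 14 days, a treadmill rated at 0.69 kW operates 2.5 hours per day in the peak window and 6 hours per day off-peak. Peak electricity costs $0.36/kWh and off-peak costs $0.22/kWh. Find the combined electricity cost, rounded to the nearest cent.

$21.45

Peak energy = 0.69 kW × 2.5 h × 14 = 24.15 kWh
Off-peak energy = 0.69 kW × 6 h × 14 = 57.96 kWh
Cost = 24.15 × $0.36 + 57.96 × $0.22 = $8.694 + $12.7512 = $21.45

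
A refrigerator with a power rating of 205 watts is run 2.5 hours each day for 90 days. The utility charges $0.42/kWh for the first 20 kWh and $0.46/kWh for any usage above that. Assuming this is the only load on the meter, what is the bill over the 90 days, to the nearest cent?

$20.42

Runtime = 2.5 h/day × 90 days = 225 h
Energy = 0.205 kW × 225 h = 46.125 kWh
Tier 1 (0–20 kWh): 20 × $0.42 = $8.4
Above 20 kWh: 26.125 × $0.46 = $12.0175
Bill = $20.42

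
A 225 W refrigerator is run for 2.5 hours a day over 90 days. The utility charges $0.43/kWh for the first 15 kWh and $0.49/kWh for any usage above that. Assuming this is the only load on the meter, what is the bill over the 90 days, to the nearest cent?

Runtime = 2.5 h/day × 90 days = 225 h
Energy = 0.225 kW × 225 h = 50.625 kWh
Tier 1 (0–15 kWh): 15 × $0.43 = $6.45
Above 15 kWh: 35.625 × $0.49 = $17.45625
Bill = $23.91

$23.91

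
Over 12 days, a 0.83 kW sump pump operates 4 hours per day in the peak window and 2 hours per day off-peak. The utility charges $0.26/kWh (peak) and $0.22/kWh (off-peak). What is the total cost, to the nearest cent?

$14.74

Peak energy = 0.83 kW × 4 h × 12 = 39.84 kWh
Off-peak energy = 0.83 kW × 2 h × 12 = 19.92 kWh
Cost = 39.84 × $0.26 + 19.92 × $0.22 = $10.3584 + $4.3824 = $14.74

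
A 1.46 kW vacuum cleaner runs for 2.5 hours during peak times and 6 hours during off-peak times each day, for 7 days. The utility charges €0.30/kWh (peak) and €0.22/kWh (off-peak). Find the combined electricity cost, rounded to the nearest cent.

€21.16

Peak energy = 1.46 kW × 2.5 h × 7 = 25.55 kWh
Off-peak energy = 1.46 kW × 6 h × 7 = 61.32 kWh
Cost = 25.55 × €0.30 + 61.32 × €0.22 = €7.665 + €13.4904 = €21.16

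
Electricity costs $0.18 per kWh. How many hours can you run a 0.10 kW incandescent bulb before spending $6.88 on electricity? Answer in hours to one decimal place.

382.2 h

Energy available = $6.88 ÷ $0.18/kWh = 38.2222 kWh
Hours = 38.2222 kWh ÷ 0.1 kW = 382.2 h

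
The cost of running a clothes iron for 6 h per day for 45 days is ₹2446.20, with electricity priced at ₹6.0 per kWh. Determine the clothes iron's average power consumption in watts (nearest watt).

1510 W

Energy = ₹2446.20 ÷ ₹6.0/kWh = 407.7 kWh
Runtime = 6 h/day × 45 days = 270 h
Power = 407.7 kWh ÷ 270 h = 1.51 kW = 1510 W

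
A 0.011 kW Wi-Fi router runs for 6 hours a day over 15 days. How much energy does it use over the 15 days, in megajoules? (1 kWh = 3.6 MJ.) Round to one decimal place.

Runtime = 6 h/day × 15 days = 90 h
Energy = 0.011 kW × 90 h = 0.99 kWh
= 0.99 × 3.6 MJ = 3.6 MJ

3.6 MJ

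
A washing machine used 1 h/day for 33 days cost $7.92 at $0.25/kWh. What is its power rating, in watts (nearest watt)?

960 W

Energy = $7.92 ÷ $0.25/kWh = 31.68 kWh
Runtime = 1 h/day × 33 days = 33 h
Power = 31.68 kWh ÷ 33 h = 0.96 kW = 960 W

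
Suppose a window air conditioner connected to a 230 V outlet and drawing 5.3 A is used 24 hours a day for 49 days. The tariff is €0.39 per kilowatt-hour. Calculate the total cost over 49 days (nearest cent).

Power = 5.3 A × 230 V = 1219 W = 1.219 kW
Runtime = 24 h × 49 = 1176 h
Energy = 1.219 kW × 1176 h = 1433.544 kWh
Cost = 1433.544 kWh × €0.39/kWh = €559.08

€559.08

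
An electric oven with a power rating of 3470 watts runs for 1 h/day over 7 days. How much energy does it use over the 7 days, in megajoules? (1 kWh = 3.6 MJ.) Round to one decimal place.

87.4 MJ

Runtime = 1 h/day × 7 days = 7 h
Energy = 3.47 kW × 7 h = 24.29 kWh
= 24.29 × 3.6 MJ = 87.4 MJ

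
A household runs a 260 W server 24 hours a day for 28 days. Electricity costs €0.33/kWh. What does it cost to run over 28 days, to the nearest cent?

Runtime = 24 h × 28 = 672 h
Energy = 0.26 kW × 672 h = 174.72 kWh
Cost = 174.72 kWh × €0.33/kWh = €57.66

€57.66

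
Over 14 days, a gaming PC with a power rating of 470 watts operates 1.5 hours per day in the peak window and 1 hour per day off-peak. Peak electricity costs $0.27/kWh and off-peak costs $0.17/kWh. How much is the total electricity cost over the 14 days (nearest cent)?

$3.78

Peak energy = 0.47 kW × 1.5 h × 14 = 9.87 kWh
Off-peak energy = 0.47 kW × 1 h × 14 = 6.58 kWh
Cost = 9.87 × $0.27 + 6.58 × $0.17 = $2.6649 + $1.1186 = $3.78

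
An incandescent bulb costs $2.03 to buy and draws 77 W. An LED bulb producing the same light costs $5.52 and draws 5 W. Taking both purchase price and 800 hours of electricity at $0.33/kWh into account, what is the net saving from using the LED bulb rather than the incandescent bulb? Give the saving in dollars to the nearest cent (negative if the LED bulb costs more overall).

incandescent bulb: $2.03 + (77/1000) kW × 800 h × $0.33 = $2.03 + $20.328 = $22.358
LED bulb: $5.52 + (5/1000) kW × 800 h × $0.33 = $5.52 + $1.32 = $6.84
Saving = $22.358 − $6.84 = $15.518 → $15.52

$15.52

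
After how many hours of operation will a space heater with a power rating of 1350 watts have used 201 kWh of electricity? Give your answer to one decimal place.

148.9 h

Hours = 201 kWh ÷ 1.35 kW = 148.9 h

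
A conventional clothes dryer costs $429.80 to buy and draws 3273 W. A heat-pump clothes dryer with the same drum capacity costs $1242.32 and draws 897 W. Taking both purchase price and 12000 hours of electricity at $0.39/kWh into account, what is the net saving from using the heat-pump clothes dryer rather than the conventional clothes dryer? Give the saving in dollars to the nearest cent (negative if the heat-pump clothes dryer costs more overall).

conventional clothes dryer: $429.80 + (3273/1000) kW × 12000 h × $0.39 = $429.80 + $15317.64 = $15747.44
heat-pump clothes dryer: $1242.32 + (897/1000) kW × 12000 h × $0.39 = $1242.32 + $4197.96 = $5440.28
Saving = $15747.44 − $5440.28 = $10307.16

$10307.16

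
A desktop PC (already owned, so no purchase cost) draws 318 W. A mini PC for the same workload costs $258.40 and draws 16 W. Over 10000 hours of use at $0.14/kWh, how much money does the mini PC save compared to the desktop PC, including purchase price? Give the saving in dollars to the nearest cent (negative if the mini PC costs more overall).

$164.40

desktop PC: $0.00 + (318/1000) kW × 10000 h × $0.14 = $0.00 + $445.2 = $445.2
mini PC: $258.40 + (16/1000) kW × 10000 h × $0.14 = $258.40 + $22.4 = $280.8
Saving = $445.2 − $280.8 = $164.4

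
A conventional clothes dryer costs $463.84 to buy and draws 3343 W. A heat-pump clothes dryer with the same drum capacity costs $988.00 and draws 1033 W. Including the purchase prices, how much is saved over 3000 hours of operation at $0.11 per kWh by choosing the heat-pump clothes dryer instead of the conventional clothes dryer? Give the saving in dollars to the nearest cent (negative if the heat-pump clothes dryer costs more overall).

$238.14

conventional clothes dryer: $463.84 + (3343/1000) kW × 3000 h × $0.11 = $463.84 + $1103.19 = $1567.03
heat-pump clothes dryer: $988.00 + (1033/1000) kW × 3000 h × $0.11 = $988.00 + $340.89 = $1328.89
Saving = $1567.03 − $1328.89 = $238.14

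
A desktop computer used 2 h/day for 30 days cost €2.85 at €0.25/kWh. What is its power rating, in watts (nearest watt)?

190 W

Energy = €2.85 ÷ €0.25/kWh = 11.4 kWh
Runtime = 2 h/day × 30 days = 60 h
Power = 11.4 kWh ÷ 60 h = 0.19 kW = 190 W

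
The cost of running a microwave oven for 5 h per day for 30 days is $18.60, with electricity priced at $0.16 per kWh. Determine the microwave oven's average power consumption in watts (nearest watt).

775 W

Energy = $18.60 ÷ $0.16/kWh = 116.25 kWh
Runtime = 5 h/day × 30 days = 150 h
Power = 116.25 kWh ÷ 150 h = 0.775 kW = 775 W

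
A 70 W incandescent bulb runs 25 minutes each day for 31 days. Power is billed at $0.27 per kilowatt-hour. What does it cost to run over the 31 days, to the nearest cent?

Runtime = 25 min × 31 = 775 min = 12.916666… h
Energy = 0.07 kW × 12.916666… h = 0.904166… kWh
Cost = 0.904166… kWh × $0.27/kWh = $0.24

$0.24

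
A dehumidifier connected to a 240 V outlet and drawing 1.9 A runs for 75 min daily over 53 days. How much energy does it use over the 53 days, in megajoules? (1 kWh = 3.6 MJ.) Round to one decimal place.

Power = 1.9 A × 240 V = 456 W = 0.456 kW
Runtime = 75 min × 53 = 3975 min = 66.25 h
Energy = 0.456 kW × 66.25 h = 30.21 kWh
= 30.21 × 3.6 MJ = 108.8 MJ

108.8 MJ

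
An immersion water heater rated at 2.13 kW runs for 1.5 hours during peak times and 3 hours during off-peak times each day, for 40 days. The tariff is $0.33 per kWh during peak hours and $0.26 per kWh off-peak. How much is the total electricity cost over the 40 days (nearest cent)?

$108.63

Peak energy = 2.13 kW × 1.5 h × 40 = 127.8 kWh
Off-peak energy = 2.13 kW × 3 h × 40 = 255.6 kWh
Cost = 127.8 × $0.33 + 255.6 × $0.26 = $42.174 + $66.456 = $108.63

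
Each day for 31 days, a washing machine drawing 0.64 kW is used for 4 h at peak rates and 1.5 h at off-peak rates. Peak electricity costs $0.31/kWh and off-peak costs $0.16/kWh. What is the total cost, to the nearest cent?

$29.36

Peak energy = 0.64 kW × 4 h × 31 = 79.36 kWh
Off-peak energy = 0.64 kW × 1.5 h × 31 = 29.76 kWh
Cost = 79.36 × $0.31 + 29.76 × $0.16 = $24.6016 + $4.7616 = $29.36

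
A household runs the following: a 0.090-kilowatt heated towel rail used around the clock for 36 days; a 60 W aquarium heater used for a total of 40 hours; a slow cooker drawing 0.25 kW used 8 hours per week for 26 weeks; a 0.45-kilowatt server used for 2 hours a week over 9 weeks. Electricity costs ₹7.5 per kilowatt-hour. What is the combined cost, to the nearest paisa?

heated towel rail: Runtime = 24 h × 36 = 864 h
heated towel rail: 0.09 kW × 864 h = 77.76 kWh
aquarium heater: 0.06 kW × 40 h = 2.4 kWh
slow cooker: Runtime = 8 h/week × 26 weeks = 208 h
slow cooker: 0.25 kW × 208 h = 52 kWh
server: Runtime = 2 h/week × 9 weeks = 18 h
server: 0.45 kW × 18 h = 8.1 kWh
Total energy = 140.26 kWh
Cost = 140.26 × ₹7.5 = ₹1051.95

₹1051.95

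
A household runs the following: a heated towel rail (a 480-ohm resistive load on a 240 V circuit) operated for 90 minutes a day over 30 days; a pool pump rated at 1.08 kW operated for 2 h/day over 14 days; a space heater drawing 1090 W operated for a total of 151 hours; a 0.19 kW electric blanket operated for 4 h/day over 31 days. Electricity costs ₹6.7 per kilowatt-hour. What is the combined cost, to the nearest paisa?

₹1499.39

heated towel rail: Power = V²/R = 240²/480 = 120 W = 0.12 kW
heated towel rail: Runtime = 90 min × 30 = 2700 min = 45 h
heated towel rail: 0.12 kW × 45 h = 5.4 kWh
pool pump: Runtime = 2 h/day × 14 days = 28 h
pool pump: 1.08 kW × 28 h = 30.24 kWh
space heater: 1.09 kW × 151 h = 164.59 kWh
electric blanket: Runtime = 4 h/day × 31 days = 124 h
electric blanket: 0.19 kW × 124 h = 23.56 kWh
Total energy = 223.79 kWh
Cost = 223.79 × ₹6.7 = ₹1499.39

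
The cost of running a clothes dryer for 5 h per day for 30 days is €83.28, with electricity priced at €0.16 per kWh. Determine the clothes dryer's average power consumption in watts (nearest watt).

Energy = €83.28 ÷ €0.16/kWh = 520.5 kWh
Runtime = 5 h/day × 30 days = 150 h
Power = 520.5 kWh ÷ 150 h = 3.47 kW = 3470 W

3470 W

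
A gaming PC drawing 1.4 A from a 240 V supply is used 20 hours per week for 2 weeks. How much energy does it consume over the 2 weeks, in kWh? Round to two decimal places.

13.44 kWh

Power = 1.4 A × 240 V = 336 W = 0.336 kW
Runtime = 20 h/week × 2 weeks = 40 h
Energy = 0.336 kW × 40 h = 13.44 kWh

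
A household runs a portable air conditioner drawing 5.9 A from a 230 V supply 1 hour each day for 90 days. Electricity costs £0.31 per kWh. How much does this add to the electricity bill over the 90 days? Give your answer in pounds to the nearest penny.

Power = 5.9 A × 230 V = 1357 W = 1.357 kW
Runtime = 1 h/day × 90 days = 90 h
Energy = 1.357 kW × 90 h = 122.13 kWh
Cost = 122.13 kWh × £0.31/kWh = £37.86

£37.86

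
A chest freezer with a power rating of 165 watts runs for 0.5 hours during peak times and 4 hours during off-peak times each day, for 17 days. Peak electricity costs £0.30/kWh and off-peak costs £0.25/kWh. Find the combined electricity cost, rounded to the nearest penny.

Peak energy = 0.165 kW × 0.5 h × 17 = 1.4025 kWh
Off-peak energy = 0.165 kW × 4 h × 17 = 11.22 kWh
Cost = 1.4025 × £0.30 + 11.22 × £0.25 = £0.42075 + £2.805 = £3.23

£3.23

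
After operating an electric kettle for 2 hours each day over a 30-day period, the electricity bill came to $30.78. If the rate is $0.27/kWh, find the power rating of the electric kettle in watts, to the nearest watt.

Energy = $30.78 ÷ $0.27/kWh = 114 kWh
Runtime = 2 h/day × 30 days = 60 h
Power = 114 kWh ÷ 60 h = 1.9 kW = 1900 W

1900 W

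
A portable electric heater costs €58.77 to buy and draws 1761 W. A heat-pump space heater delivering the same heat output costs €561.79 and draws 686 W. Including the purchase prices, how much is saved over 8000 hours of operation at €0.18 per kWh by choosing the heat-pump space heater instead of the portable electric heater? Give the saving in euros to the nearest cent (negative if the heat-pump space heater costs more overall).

€1044.98

portable electric heater: €58.77 + (1761/1000) kW × 8000 h × €0.18 = €58.77 + €2535.84 = €2594.61
heat-pump space heater: €561.79 + (686/1000) kW × 8000 h × €0.18 = €561.79 + €987.84 = €1549.63
Saving = €2594.61 − €1549.63 = €1044.98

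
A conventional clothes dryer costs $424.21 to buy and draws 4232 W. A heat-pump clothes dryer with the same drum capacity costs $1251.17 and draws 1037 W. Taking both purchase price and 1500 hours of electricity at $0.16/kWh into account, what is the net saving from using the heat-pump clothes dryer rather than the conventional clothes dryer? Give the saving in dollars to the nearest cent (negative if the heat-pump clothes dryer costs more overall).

-$60.16

conventional clothes dryer: $424.21 + (4232/1000) kW × 1500 h × $0.16 = $424.21 + $1015.68 = $1439.89
heat-pump clothes dryer: $1251.17 + (1037/1000) kW × 1500 h × $0.16 = $1251.17 + $248.88 = $1500.05
Saving = $1439.89 − $1500.05 = −$60.16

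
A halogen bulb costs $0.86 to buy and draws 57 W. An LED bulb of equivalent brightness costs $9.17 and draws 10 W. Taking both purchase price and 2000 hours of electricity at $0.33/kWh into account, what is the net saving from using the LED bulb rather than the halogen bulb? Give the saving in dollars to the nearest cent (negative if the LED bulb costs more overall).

halogen bulb: $0.86 + (57/1000) kW × 2000 h × $0.33 = $0.86 + $37.62 = $38.48
LED bulb: $9.17 + (10/1000) kW × 2000 h × $0.33 = $9.17 + $6.6 = $15.77
Saving = $38.48 − $15.77 = $22.71

$22.71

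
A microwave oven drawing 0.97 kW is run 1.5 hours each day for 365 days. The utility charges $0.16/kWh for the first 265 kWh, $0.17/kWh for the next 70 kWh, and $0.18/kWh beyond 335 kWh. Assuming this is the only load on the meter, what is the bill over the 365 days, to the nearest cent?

Runtime = 1.5 h/day × 365 days = 547.5 h
Energy = 0.97 kW × 547.5 h = 531.075 kWh
Tier 1 (0–265 kWh): 265 × $0.16 = $42.4
Tier 2 (265–335 kWh): 70 × $0.17 = $11.9
Above 335 kWh: 196.075 × $0.18 = $35.2935
Bill = $89.59

$89.59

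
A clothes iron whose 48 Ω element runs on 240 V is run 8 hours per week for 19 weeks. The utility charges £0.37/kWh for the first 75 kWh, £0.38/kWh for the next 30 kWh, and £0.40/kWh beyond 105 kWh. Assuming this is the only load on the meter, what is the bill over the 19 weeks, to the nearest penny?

£70.11

Power = V²/R = 240²/48 = 1200 W = 1.2 kW
Runtime = 8 h/week × 19 weeks = 152 h
Energy = 1.2 kW × 152 h = 182.4 kWh
Tier 1 (0–75 kWh): 75 × £0.37 = £27.75
Tier 2 (75–105 kWh): 30 × £0.38 = £11.4
Above 105 kWh: 77.4 × £0.40 = £30.96
Bill = £70.11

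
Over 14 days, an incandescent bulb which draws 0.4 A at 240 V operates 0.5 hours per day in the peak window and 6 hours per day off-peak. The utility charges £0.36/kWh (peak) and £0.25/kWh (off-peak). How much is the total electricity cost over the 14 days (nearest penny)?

Power = 0.4 A × 240 V = 96 W = 0.096 kW
Peak energy = 0.096 kW × 0.5 h × 14 = 0.672 kWh
Off-peak energy = 0.096 kW × 6 h × 14 = 8.064 kWh
Cost = 0.672 × £0.36 + 8.064 × £0.25 = £0.24192 + £2.016 = £2.26

£2.26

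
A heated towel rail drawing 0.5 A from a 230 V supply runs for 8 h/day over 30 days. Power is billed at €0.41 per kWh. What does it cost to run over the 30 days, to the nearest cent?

Power = 0.5 A × 230 V = 115 W = 0.115 kW
Runtime = 8 h/day × 30 days = 240 h
Energy = 0.115 kW × 240 h = 27.6 kWh
Cost = 27.6 kWh × €0.41/kWh = €11.32

€11.32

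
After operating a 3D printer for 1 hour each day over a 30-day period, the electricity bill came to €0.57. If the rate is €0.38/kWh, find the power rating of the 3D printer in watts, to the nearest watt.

Energy = €0.57 ÷ €0.38/kWh = 1.5 kWh
Runtime = 1 h/day × 30 days = 30 h
Power = 1.5 kWh ÷ 30 h = 0.05 kW = 50 W

50 W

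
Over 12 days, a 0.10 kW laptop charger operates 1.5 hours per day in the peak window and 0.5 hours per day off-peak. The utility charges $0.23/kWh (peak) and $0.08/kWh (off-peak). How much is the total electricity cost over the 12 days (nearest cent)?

$0.46

Peak energy = 0.1 kW × 1.5 h × 12 = 1.8 kWh
Off-peak energy = 0.1 kW × 0.5 h × 12 = 0.6 kWh
Cost = 1.8 × $0.23 + 0.6 × $0.08 = $0.414 + $0.048 = $0.46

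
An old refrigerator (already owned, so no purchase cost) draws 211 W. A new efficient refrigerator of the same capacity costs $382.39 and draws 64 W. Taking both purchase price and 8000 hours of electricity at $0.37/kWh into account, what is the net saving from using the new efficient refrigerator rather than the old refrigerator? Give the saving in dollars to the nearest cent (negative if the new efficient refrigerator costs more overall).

old refrigerator: $0.00 + (211/1000) kW × 8000 h × $0.37 = $0.00 + $624.56 = $624.56
new efficient refrigerator: $382.39 + (64/1000) kW × 8000 h × $0.37 = $382.39 + $189.44 = $571.83
Saving = $624.56 − $571.83 = $52.73

$52.73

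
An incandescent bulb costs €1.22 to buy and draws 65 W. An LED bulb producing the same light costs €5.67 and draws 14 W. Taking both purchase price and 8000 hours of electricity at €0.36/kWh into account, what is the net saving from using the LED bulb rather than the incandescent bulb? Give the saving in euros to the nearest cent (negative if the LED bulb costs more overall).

incandescent bulb: €1.22 + (65/1000) kW × 8000 h × €0.36 = €1.22 + €187.2 = €188.42
LED bulb: €5.67 + (14/1000) kW × 8000 h × €0.36 = €5.67 + €40.32 = €45.99
Saving = €188.42 − €45.99 = €142.43

€142.43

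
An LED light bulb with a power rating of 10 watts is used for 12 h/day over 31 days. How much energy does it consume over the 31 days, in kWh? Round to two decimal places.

Runtime = 12 h/day × 31 days = 372 h
Energy = 0.01 kW × 372 h = 3.72 kWh

3.72 kWh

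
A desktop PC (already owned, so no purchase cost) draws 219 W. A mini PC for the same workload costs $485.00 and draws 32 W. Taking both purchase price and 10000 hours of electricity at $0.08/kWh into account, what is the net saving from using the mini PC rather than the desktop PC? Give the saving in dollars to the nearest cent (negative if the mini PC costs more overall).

desktop PC: $0.00 + (219/1000) kW × 10000 h × $0.08 = $0.00 + $175.2 = $175.2
mini PC: $485.00 + (32/1000) kW × 10000 h × $0.08 = $485.00 + $25.6 = $510.6
Saving = $175.2 − $510.6 = −$335.4

-$335.40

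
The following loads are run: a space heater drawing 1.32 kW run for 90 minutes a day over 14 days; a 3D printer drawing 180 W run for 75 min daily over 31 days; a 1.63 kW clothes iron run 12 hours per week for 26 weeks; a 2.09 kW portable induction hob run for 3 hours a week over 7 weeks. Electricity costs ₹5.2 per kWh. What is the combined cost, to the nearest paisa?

space heater: Runtime = 90 min × 14 = 1260 min = 21 h
space heater: 1.32 kW × 21 h = 27.72 kWh
3D printer: Runtime = 75 min × 31 = 2325 min = 38.75 h
3D printer: 0.18 kW × 38.75 h = 6.975 kWh
clothes iron: Runtime = 12 h/week × 26 weeks = 312 h
clothes iron: 1.63 kW × 312 h = 508.56 kWh
portable induction hob: Runtime = 3 h/week × 7 weeks = 21 h
portable induction hob: 2.09 kW × 21 h = 43.89 kWh
Total energy = 587.145 kWh
Cost = 587.145 × ₹5.2 = ₹3053.15

₹3053.15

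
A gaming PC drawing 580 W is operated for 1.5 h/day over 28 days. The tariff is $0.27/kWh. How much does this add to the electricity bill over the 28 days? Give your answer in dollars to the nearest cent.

$6.58

Runtime = 1.5 h/day × 28 days = 42 h
Energy = 0.58 kW × 42 h = 24.36 kWh
Cost = 24.36 kWh × $0.27/kWh = $6.58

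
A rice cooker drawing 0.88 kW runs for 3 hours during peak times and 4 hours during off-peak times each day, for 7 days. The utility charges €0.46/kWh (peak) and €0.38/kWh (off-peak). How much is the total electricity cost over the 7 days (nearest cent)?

Peak energy = 0.88 kW × 3 h × 7 = 18.48 kWh
Off-peak energy = 0.88 kW × 4 h × 7 = 24.64 kWh
Cost = 18.48 × €0.46 + 24.64 × €0.38 = €8.5008 + €9.3632 = €17.86

€17.86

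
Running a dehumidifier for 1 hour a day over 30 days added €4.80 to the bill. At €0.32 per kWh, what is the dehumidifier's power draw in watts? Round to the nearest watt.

500 W

Energy = €4.80 ÷ €0.32/kWh = 15 kWh
Runtime = 1 h/day × 30 days = 30 h
Power = 15 kWh ÷ 30 h = 0.5 kW = 500 W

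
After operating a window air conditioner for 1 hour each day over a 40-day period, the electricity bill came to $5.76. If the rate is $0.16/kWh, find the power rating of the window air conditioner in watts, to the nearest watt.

Energy = $5.76 ÷ $0.16/kWh = 36 kWh
Runtime = 1 h/day × 40 days = 40 h
Power = 36 kWh ÷ 40 h = 0.9 kW = 900 W

900 W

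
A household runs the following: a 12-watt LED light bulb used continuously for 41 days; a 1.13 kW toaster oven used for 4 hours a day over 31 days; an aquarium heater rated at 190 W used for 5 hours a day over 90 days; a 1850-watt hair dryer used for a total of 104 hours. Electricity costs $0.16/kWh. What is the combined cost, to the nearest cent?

LED light bulb: Runtime = 24 h × 41 = 984 h
LED light bulb: 0.012 kW × 984 h = 11.808 kWh
toaster oven: Runtime = 4 h/day × 31 days = 124 h
toaster oven: 1.13 kW × 124 h = 140.12 kWh
aquarium heater: Runtime = 5 h/day × 90 days = 450 h
aquarium heater: 0.19 kW × 450 h = 85.5 kWh
hair dryer: 1.85 kW × 104 h = 192.4 kWh
Total energy = 429.828 kWh
Cost = 429.828 × $0.16 = $68.77

$68.77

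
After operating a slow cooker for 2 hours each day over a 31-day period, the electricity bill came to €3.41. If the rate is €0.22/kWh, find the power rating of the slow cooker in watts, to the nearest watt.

250 W

Energy = €3.41 ÷ €0.22/kWh = 15.5 kWh
Runtime = 2 h/day × 31 days = 62 h
Power = 15.5 kWh ÷ 62 h = 0.25 kW = 250 W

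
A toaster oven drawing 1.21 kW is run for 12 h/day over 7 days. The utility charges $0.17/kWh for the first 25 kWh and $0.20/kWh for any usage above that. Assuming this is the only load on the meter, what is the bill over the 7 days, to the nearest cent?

$19.58

Runtime = 12 h/day × 7 days = 84 h
Energy = 1.21 kW × 84 h = 101.64 kWh
Tier 1 (0–25 kWh): 25 × $0.17 = $4.25
Above 25 kWh: 76.64 × $0.20 = $15.328
Bill = $19.58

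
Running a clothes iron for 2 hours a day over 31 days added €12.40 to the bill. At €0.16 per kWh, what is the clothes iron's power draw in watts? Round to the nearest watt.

Energy = €12.40 ÷ €0.16/kWh = 77.5 kWh
Runtime = 2 h/day × 31 days = 62 h
Power = 77.5 kWh ÷ 62 h = 1.25 kW = 1250 W

1250 W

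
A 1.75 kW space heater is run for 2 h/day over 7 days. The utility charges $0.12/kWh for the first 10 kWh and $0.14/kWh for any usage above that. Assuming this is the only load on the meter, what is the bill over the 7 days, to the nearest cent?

$3.23

Runtime = 2 h/day × 7 days = 14 h
Energy = 1.75 kW × 14 h = 24.5 kWh
Tier 1 (0–10 kWh): 10 × $0.12 = $1.2
Above 10 kWh: 14.5 × $0.14 = $2.03
Bill = $3.23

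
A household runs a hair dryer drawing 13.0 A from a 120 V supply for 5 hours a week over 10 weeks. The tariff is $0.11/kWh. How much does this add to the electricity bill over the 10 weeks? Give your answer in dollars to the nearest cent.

Power = 13.0 A × 120 V = 1560 W = 1.56 kW
Runtime = 5 h/week × 10 weeks = 50 h
Energy = 1.56 kW × 50 h = 78 kWh
Cost = 78 kWh × $0.11/kWh = $8.58

$8.58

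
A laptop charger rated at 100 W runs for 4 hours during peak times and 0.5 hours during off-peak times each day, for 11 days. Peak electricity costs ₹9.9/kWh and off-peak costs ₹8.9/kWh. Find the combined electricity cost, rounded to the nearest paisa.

Peak energy = 0.1 kW × 4 h × 11 = 4.4 kWh
Off-peak energy = 0.1 kW × 0.5 h × 11 = 0.55 kWh
Cost = 4.4 × ₹9.9 + 0.55 × ₹8.9 = ₹43.56 + ₹4.895 = ₹48.46

₹48.46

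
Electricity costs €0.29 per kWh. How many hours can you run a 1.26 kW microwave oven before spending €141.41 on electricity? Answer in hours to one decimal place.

Energy available = €141.41 ÷ €0.29/kWh = 487.6207 kWh
Hours = 487.6207 kWh ÷ 1.26 kW = 387.0 h

387.0 h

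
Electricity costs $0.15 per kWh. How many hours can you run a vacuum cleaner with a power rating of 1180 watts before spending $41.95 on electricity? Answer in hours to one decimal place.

237.0 h

Energy available = $41.95 ÷ $0.15/kWh = 279.6667 kWh
Hours = 279.6667 kWh ÷ 1.18 kW = 237.0 h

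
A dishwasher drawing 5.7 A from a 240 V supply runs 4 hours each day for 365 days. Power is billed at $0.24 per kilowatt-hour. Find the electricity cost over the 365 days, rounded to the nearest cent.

$479.35

Power = 5.7 A × 240 V = 1368 W = 1.368 kW
Runtime = 4 h/day × 365 days = 1460 h
Energy = 1.368 kW × 1460 h = 1997.28 kWh
Cost = 1997.28 kWh × $0.24/kWh = $479.35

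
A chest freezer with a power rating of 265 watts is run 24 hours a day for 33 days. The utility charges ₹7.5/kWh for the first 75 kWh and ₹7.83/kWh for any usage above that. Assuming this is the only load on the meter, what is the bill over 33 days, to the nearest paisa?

Runtime = 24 h × 33 = 792 h
Energy = 0.265 kW × 792 h = 209.88 kWh
Tier 1 (0–75 kWh): 75 × ₹7.5 = ₹562.5
Above 75 kWh: 134.88 × ₹7.83 = ₹1056.1104
Bill = ₹1618.61

₹1618.61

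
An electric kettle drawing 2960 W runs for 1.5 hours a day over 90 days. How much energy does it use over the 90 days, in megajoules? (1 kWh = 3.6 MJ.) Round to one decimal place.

Runtime = 1.5 h/day × 90 days = 135 h
Energy = 2.96 kW × 135 h = 399.6 kWh
= 399.6 × 3.6 MJ = 1438.6 MJ

1438.6 MJ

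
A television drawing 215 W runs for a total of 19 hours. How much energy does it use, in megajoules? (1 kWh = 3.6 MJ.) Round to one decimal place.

14.7 MJ

Energy = 0.215 kW × 19 h = 4.085 kWh
= 4.085 × 3.6 MJ = 14.7 MJ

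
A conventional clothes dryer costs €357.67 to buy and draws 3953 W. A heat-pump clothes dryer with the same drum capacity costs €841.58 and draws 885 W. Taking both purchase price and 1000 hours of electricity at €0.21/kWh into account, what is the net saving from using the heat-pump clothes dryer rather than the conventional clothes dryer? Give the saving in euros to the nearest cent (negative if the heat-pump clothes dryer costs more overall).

€160.37

conventional clothes dryer: €357.67 + (3953/1000) kW × 1000 h × €0.21 = €357.67 + €830.13 = €1187.8
heat-pump clothes dryer: €841.58 + (885/1000) kW × 1000 h × €0.21 = €841.58 + €185.85 = €1027.43
Saving = €1187.8 − €1027.43 = €160.37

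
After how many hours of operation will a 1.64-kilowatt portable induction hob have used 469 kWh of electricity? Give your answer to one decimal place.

Hours = 469 kWh ÷ 1.64 kW = 286.0 h

286.0 h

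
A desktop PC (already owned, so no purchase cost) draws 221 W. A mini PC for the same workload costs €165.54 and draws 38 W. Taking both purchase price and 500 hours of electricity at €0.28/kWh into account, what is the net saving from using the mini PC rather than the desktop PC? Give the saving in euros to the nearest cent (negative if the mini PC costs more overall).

-€139.92

desktop PC: €0.00 + (221/1000) kW × 500 h × €0.28 = €0.00 + €30.94 = €30.94
mini PC: €165.54 + (38/1000) kW × 500 h × €0.28 = €165.54 + €5.32 = €170.86
Saving = €30.94 − €170.86 = −€139.92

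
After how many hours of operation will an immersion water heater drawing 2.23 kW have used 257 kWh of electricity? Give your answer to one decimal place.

Hours = 257 kWh ÷ 2.23 kW = 115.2 h

115.2 h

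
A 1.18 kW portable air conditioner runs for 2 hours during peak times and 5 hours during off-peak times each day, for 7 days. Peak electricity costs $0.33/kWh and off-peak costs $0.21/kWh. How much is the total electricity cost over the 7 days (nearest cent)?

Peak energy = 1.18 kW × 2 h × 7 = 16.52 kWh
Off-peak energy = 1.18 kW × 5 h × 7 = 41.3 kWh
Cost = 16.52 × $0.33 + 41.3 × $0.21 = $5.4516 + $8.673 = $14.12

$14.12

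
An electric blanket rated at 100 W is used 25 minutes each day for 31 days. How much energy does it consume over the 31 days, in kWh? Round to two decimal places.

Runtime = 25 min × 31 = 775 min = 12.916666… h
Energy = 0.1 kW × 12.916666… h = 1.291666… kWh ≈ 1.29 kWh

1.29 kWh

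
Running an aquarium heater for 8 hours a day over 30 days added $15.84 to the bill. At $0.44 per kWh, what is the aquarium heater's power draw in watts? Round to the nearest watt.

150 W

Energy = $15.84 ÷ $0.44/kWh = 36 kWh
Runtime = 8 h/day × 30 days = 240 h
Power = 36 kWh ÷ 240 h = 0.15 kW = 150 W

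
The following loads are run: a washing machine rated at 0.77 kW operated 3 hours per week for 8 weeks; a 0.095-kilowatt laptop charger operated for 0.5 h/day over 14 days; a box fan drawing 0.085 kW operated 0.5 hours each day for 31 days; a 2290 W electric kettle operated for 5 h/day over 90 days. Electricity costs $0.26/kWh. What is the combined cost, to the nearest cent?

washing machine: Runtime = 3 h/week × 8 weeks = 24 h
washing machine: 0.77 kW × 24 h = 18.48 kWh
laptop charger: Runtime = 0.5 h/day × 14 days = 7 h
laptop charger: 0.095 kW × 7 h = 0.665 kWh
box fan: Runtime = 0.5 h/day × 31 days = 15.5 h
box fan: 0.085 kW × 15.5 h = 1.3175 kWh
electric kettle: Runtime = 5 h/day × 90 days = 450 h
electric kettle: 2.29 kW × 450 h = 1030.5 kWh
Total energy = 1050.9625 kWh
Cost = 1050.9625 × $0.26 = $273.25

$273.25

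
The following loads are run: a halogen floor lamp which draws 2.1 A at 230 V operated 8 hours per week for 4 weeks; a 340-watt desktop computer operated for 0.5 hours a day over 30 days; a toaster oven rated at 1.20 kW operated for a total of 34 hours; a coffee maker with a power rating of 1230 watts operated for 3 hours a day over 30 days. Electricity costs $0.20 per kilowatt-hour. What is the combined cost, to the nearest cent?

halogen floor lamp: Power = 2.1 A × 230 V = 483 W = 0.483 kW
halogen floor lamp: Runtime = 8 h/week × 4 weeks = 32 h
halogen floor lamp: 0.483 kW × 32 h = 15.456 kWh
desktop computer: Runtime = 0.5 h/day × 30 days = 15 h
desktop computer: 0.34 kW × 15 h = 5.1 kWh
toaster oven: 1.2 kW × 34 h = 40.8 kWh
coffee maker: Runtime = 3 h/day × 30 days = 90 h
coffee maker: 1.23 kW × 90 h = 110.7 kWh
Total energy = 172.056 kWh
Cost = 172.056 × $0.20 = $34.41

$34.41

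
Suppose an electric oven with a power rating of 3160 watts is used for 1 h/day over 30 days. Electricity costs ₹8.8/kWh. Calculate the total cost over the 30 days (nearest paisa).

Runtime = 1 h/day × 30 days = 30 h
Energy = 3.16 kW × 30 h = 94.8 kWh
Cost = 94.8 kWh × ₹8.8/kWh = ₹834.24

₹834.24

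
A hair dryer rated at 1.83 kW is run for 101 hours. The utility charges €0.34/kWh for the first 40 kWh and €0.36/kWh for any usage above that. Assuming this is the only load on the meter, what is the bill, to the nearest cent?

€65.74

Energy = 1.83 kW × 101 h = 184.83 kWh
Tier 1 (0–40 kWh): 40 × €0.34 = €13.6
Above 40 kWh: 144.83 × €0.36 = €52.1388
Bill = €65.74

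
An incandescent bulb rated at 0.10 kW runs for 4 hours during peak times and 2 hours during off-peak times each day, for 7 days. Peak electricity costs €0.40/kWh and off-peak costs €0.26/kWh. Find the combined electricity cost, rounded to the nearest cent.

€1.48

Peak energy = 0.1 kW × 4 h × 7 = 2.8 kWh
Off-peak energy = 0.1 kW × 2 h × 7 = 1.4 kWh
Cost = 2.8 × €0.40 + 1.4 × €0.26 = €1.12 + €0.364 = €1.48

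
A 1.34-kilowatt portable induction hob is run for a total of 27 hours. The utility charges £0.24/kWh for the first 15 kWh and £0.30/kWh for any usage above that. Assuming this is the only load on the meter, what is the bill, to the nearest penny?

£9.95

Energy = 1.34 kW × 27 h = 36.18 kWh
Tier 1 (0–15 kWh): 15 × £0.24 = £3.6
Above 15 kWh: 21.18 × £0.30 = £6.354
Bill = £9.95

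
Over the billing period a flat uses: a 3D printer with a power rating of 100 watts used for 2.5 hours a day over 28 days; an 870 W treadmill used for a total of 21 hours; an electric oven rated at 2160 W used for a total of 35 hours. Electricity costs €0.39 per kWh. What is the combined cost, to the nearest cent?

3D printer: Runtime = 2.5 h/day × 28 days = 70 h
3D printer: 0.1 kW × 70 h = 7 kWh
treadmill: 0.87 kW × 21 h = 18.27 kWh
electric oven: 2.16 kW × 35 h = 75.6 kWh
Total energy = 100.87 kWh
Cost = 100.87 × €0.39 = €39.34

€39.34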